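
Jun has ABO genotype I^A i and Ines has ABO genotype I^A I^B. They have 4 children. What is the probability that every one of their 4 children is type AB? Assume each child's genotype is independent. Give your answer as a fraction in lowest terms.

1/256

ABO cross I^A i × I^A I^B → 1/2 A, 1/4 B, 1/4 AB.
So P(type AB) = 1/4 per child.
All 4 independent: (1/4)^4 = 1/256.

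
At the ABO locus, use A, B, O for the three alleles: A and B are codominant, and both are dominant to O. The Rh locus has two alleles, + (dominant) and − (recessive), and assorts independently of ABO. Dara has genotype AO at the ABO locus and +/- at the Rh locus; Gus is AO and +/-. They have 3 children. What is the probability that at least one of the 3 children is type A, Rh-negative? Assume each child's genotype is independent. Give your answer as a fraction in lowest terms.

1899/4096

ABO cross AO × AO → 1/4 O, 3/4 A.
Rh cross +/- × +/- → 3/4 Rh+, 1/4 Rh-; so P(type A, Rh-negative) = 3/4 × 1/4 = 3/16 per child.
P(none) = (13/16)^3 = 2197/4096; P(at least one) = 1 − 2197/4096 = 1899/4096.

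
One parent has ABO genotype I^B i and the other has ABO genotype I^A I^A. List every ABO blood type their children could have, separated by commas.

Gametes from I^B i × I^A I^A give offspring ABO genotypes I^A I^B, I^A i, i.e. phenotypes A, AB.

A, AB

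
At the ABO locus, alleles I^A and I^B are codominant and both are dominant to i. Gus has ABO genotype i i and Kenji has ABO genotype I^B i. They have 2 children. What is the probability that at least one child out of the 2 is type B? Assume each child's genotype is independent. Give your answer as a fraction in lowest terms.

3/4

ABO cross i i × I^B i → 1/2 O, 1/2 B.
So P(type B) = 1/2 per child.
P(none) = (1/2)^2 = 1/4; P(at least one) = 1 − 1/4 = 3/4.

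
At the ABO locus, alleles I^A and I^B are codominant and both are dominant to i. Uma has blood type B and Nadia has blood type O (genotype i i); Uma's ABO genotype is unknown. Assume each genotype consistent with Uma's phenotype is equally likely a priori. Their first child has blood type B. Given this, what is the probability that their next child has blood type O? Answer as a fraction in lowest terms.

1/6

Possible genotypes: Uma ∈ {I^B I^B, I^B i}; Nadia ∈ {i i}.
Weight each parental genotype pair by prior × P(type-B child):
  I^B I^B × i i: posterior weight 2/3; P(next child type O) = 0.
  I^B i × i i: posterior weight 1/3; P(next child type O) = 1/2.
Weighted sum = 1/6.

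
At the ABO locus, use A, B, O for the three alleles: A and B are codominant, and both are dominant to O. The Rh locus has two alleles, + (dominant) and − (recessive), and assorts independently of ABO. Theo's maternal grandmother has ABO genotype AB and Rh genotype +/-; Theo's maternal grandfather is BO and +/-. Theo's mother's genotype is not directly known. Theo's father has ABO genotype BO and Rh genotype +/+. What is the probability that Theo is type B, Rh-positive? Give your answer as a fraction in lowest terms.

5/8

Theo's mother's ABO genotype from AB × BO: 1/4 AB, 1/4 AO, 1/4 BB, 1/4 BO.
Crossing each possibility with the father BO and summing P(type B): 1/4·1/2 + 1/4·1/4 + 1/4·1 + 1/4·3/4 = 5/8.
Similarly for Rh via the mother's Rh distribution: P(Rh+) = 1.
Independent loci: 5/8 × 1 = 5/8.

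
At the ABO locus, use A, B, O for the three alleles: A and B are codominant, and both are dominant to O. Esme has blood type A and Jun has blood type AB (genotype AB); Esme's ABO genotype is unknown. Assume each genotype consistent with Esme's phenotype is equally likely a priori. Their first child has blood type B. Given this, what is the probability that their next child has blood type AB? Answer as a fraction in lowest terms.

1/4

Possible genotypes: Esme ∈ {AA, AO}; Jun ∈ {AB}.
Weight each parental genotype pair by prior × P(type-B child):
  AO × AB: posterior weight 1; P(next child type AB) = 1/4.
Weighted sum = 1/4.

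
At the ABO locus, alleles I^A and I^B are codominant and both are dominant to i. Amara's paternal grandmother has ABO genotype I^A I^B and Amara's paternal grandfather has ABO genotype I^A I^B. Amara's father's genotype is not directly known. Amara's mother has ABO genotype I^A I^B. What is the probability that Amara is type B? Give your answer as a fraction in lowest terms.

1/4

Amara's father's ABO genotype from I^A I^B × I^A I^B: 1/4 I^A I^A, 1/2 I^A I^B, 1/4 I^B I^B.
Crossing each possibility with the mother I^A I^B and summing P(type B): 1/4·0 + 1/2·1/4 + 1/4·1/2 = 1/4.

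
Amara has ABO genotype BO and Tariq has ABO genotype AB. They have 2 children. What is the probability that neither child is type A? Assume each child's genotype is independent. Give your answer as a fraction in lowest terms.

9/16

ABO cross BO × AB → 1/4 A, 1/2 B, 1/4 AB.
So P(type A) = 1/4 per child.
P(not type A) = 3/4 for one child; (3/4)^2 = 9/16.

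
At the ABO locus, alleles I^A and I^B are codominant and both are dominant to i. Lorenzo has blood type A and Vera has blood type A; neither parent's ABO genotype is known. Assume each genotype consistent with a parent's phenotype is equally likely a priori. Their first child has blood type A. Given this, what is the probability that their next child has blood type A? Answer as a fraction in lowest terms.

Possible genotypes: Lorenzo ∈ {I^A I^A, I^A i}; Vera ∈ {I^A I^A, I^A i}.
Weight each parental genotype pair by prior × P(type-A child):
  I^A I^A × I^A I^A: posterior weight 4/15; P(next child type A) = 1.
  I^A I^A × I^A i: posterior weight 4/15; P(next child type A) = 1.
  I^A i × I^A I^A: posterior weight 4/15; P(next child type A) = 1.
  I^A i × I^A i: posterior weight 1/5; P(next child type A) = 3/4.
Weighted sum = 19/20.

19/20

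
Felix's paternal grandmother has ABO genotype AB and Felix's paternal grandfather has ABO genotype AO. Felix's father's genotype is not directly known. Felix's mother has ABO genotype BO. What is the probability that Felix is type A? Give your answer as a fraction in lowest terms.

1/4

Felix's father's ABO genotype from AB × AO: 1/4 AA, 1/4 AB, 1/4 AO, 1/4 BO.
Crossing each possibility with the mother BO and summing P(type A): 1/4·1/2 + 1/4·1/4 + 1/4·1/4 + 1/4·0 = 1/4.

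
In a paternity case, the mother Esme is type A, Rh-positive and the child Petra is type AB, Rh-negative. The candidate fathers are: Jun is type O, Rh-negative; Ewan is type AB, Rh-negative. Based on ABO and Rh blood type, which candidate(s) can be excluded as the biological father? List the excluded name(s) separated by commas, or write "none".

A candidate is excluded only if no genotype consistent with his phenotype could produce a type AB, Rh-negative child with a type A, Rh-positive mother.
Jun (type O, Rh-): no genotype consistent with that phenotype can produce a type-AB Rh- child with a type-A mother.

Jun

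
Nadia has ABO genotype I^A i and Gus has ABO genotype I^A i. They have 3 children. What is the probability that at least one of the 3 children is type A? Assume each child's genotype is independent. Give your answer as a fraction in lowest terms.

ABO cross I^A i × I^A i → 1/4 O, 3/4 A.
So P(type A) = 3/4 per child.
P(none) = (1/4)^3 = 1/64; P(at least one) = 1 − 1/64 = 63/64.

63/64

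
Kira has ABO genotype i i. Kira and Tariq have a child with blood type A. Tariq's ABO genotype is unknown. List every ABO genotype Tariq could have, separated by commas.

For each candidate genotype of Tariq, check whether crossing it with i i can produce every observed child phenotype.
  I^A I^A → possible child types {A} ✓
  I^A I^B → possible child types {A, B} ✓
  I^A i → possible child types {O, A} ✓
  I^B I^B → possible child types {B} ✗
  I^B i → possible child types {O, B} ✗
  i i → possible child types {O} ✗

I^A I^A, I^A I^B, I^A i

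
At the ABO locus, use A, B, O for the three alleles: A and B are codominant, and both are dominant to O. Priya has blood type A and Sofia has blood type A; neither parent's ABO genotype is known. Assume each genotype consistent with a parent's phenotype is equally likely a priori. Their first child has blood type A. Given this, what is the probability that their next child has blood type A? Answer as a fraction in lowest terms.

Possible genotypes: Priya ∈ {AA, AO}; Sofia ∈ {AA, AO}.
Weight each parental genotype pair by prior × P(type-A child):
  AA × AA: posterior weight 4/15; P(next child type A) = 1.
  AA × AO: posterior weight 4/15; P(next child type A) = 1.
  AO × AA: posterior weight 4/15; P(next child type A) = 1.
  AO × AO: posterior weight 1/5; P(next child type A) = 3/4.
Weighted sum = 19/20.

19/20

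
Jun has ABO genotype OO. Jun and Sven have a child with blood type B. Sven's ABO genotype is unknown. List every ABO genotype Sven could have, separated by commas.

For each candidate genotype of Sven, check whether crossing it with OO can produce every observed child phenotype.
  AA → possible child types {A} ✗
  AB → possible child types {A, B} ✓
  AO → possible child types {O, A} ✗
  BB → possible child types {B} ✓
  BO → possible child types {O, B} ✓
  OO → possible child types {O} ✗

AB, BB, BO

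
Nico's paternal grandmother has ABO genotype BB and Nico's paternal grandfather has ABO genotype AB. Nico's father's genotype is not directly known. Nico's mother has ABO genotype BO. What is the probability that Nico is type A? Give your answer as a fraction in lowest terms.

1/8

Nico's father's ABO genotype from BB × AB: 1/2 AB, 1/2 BB.
Crossing each possibility with the mother BO and summing P(type A): 1/2·1/4 + 1/2·0 = 1/8.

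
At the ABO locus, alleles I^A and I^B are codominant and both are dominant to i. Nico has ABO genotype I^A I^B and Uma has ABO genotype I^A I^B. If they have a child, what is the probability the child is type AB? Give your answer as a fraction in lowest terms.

ABO cross I^A I^B × I^A I^B → offspring phenotypes: 1/4 A, 1/4 B, 1/2 AB.
So P(type AB) = 1/2.

1/2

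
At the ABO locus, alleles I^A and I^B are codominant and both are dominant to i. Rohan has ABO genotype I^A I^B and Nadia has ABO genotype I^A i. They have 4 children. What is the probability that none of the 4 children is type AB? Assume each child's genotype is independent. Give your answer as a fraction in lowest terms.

81/256

ABO cross I^A I^B × I^A i → 1/2 A, 1/4 B, 1/4 AB.
So P(type AB) = 1/4 per child.
P(not type AB) = 3/4 for one child; (3/4)^4 = 81/256.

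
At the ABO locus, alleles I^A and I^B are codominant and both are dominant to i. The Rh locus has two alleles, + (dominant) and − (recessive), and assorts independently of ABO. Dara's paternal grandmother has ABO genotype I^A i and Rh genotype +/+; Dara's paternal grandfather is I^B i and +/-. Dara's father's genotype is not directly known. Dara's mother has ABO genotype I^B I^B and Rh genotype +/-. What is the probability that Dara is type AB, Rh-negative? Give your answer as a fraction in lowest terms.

Dara's father's ABO genotype from I^A i × I^B i: 1/4 I^A I^B, 1/4 I^A i, 1/4 I^B i, 1/4 i i.
Crossing each possibility with the mother I^B I^B and summing P(type AB): 1/4·1/2 + 1/4·1/2 + 1/4·0 + 1/4·0 = 1/4.
Similarly for Rh via the father's Rh distribution: P(Rh-) = 1/8.
Independent loci: 1/4 × 1/8 = 1/32.

1/32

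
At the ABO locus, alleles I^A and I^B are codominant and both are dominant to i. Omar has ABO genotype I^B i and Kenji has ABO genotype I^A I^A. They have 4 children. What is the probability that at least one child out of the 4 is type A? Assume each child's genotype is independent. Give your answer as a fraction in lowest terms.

ABO cross I^B i × I^A I^A → 1/2 A, 1/2 AB.
So P(type A) = 1/2 per child.
P(none) = (1/2)^4 = 1/16; P(at least one) = 1 − 1/16 = 15/16.

15/16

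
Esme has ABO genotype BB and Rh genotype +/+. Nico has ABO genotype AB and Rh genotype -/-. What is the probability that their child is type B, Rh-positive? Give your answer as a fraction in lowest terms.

ABO cross BB × AB → offspring phenotypes: 1/2 B, 1/2 AB.
Rh cross +/+ × -/- → 1 Rh+.
Independent loci: P(type B, Rh-positive) = 1/2 × 1 = 1/2.

1/2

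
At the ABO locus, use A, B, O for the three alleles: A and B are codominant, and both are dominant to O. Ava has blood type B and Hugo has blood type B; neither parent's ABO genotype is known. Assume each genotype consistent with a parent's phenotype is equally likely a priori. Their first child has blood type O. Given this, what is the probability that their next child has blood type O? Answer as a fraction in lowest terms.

Possible genotypes: Ava ∈ {BB, BO}; Hugo ∈ {BB, BO}.
Weight each parental genotype pair by prior × P(type-O child):
  BO × BO: posterior weight 1; P(next child type O) = 1/4.
Weighted sum = 1/4.

1/4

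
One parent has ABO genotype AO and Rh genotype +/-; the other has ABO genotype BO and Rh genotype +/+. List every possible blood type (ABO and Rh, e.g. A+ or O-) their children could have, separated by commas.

Gametes from AO × BO give offspring ABO genotypes AB, AO, BO, OO, i.e. phenotypes O, A, B, AB.
Rh cross +/- × +/+ → phenotypes Rh+.
Combining independently: O+, A+, B+, AB+.

O+, A+, B+, AB+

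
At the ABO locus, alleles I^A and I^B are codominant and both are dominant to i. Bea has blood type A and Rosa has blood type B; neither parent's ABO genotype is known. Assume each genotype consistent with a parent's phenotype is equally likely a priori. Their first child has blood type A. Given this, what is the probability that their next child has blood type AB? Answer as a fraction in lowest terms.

5/12

Possible genotypes: Bea ∈ {I^A I^A, I^A i}; Rosa ∈ {I^B I^B, I^B i}.
Weight each parental genotype pair by prior × P(type-A child):
  I^A I^A × I^B i: posterior weight 2/3; P(next child type AB) = 1/2.
  I^A i × I^B i: posterior weight 1/3; P(next child type AB) = 1/4.
Weighted sum = 5/12.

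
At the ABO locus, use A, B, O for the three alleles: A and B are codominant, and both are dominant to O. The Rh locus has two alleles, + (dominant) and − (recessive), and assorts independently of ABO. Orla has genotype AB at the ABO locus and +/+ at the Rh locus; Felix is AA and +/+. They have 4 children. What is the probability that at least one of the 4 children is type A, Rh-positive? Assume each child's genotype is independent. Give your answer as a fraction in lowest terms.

15/16

ABO cross AB × AA → 1/2 A, 1/2 AB.
Rh cross +/+ × +/+ → 1 Rh+; so P(type A, Rh-positive) = 1/2 × 1 = 1/2 per child.
P(none) = (1/2)^4 = 1/16; P(at least one) = 1 − 1/16 = 15/16.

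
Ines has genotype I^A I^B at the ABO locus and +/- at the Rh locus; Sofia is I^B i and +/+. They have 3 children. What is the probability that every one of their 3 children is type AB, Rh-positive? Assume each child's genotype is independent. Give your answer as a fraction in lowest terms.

ABO cross I^A I^B × I^B i → 1/4 A, 1/2 B, 1/4 AB.
Rh cross +/- × +/+ → 1 Rh+; so P(type AB, Rh-positive) = 1/4 × 1 = 1/4 per child.
All 3 independent: (1/4)^3 = 1/64.

1/64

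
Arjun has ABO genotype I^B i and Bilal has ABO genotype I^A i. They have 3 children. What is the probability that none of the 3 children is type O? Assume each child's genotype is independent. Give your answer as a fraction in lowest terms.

27/64

ABO cross I^B i × I^A i → 1/4 O, 1/4 A, 1/4 B, 1/4 AB.
So P(type O) = 1/4 per child.
P(not type O) = 3/4 for one child; (3/4)^3 = 27/64.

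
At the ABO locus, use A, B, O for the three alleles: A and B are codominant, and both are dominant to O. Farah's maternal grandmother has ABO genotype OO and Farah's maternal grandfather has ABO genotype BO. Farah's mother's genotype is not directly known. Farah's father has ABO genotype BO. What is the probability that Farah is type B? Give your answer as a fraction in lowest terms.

5/8

Farah's mother's ABO genotype from OO × BO: 1/2 BO, 1/2 OO.
Crossing each possibility with the father BO and summing P(type B): 1/2·3/4 + 1/2·1/2 = 5/8.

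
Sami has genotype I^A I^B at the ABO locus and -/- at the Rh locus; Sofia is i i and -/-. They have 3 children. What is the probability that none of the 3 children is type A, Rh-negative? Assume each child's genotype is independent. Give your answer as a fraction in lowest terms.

ABO cross I^A I^B × i i → 1/2 A, 1/2 B.
Rh cross -/- × -/- → 1 Rh-; so P(type A, Rh-negative) = 1/2 × 1 = 1/2 per child.
P(not type A, Rh-negative) = 1/2 for one child; (1/2)^3 = 1/8.

1/8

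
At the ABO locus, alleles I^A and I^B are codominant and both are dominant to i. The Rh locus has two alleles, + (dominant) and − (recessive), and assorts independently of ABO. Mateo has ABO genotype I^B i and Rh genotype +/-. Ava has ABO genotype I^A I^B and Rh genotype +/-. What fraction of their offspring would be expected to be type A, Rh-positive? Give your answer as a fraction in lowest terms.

3/16

ABO cross I^B i × I^A I^B → offspring phenotypes: 1/4 A, 1/2 B, 1/4 AB.
Rh cross +/- × +/- → 3/4 Rh+, 1/4 Rh-.
Independent loci: P(type A, Rh-positive) = 1/4 × 3/4 = 3/16.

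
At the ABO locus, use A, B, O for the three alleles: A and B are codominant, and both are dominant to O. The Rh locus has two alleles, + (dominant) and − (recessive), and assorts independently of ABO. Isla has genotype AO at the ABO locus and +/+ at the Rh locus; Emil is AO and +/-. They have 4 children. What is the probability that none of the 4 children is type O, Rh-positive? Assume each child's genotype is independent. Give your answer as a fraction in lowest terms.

ABO cross AO × AO → 1/4 O, 3/4 A.
Rh cross +/+ × +/- → 1 Rh+; so P(type O, Rh-positive) = 1/4 × 1 = 1/4 per child.
P(not type O, Rh-positive) = 3/4 for one child; (3/4)^4 = 81/256.

81/256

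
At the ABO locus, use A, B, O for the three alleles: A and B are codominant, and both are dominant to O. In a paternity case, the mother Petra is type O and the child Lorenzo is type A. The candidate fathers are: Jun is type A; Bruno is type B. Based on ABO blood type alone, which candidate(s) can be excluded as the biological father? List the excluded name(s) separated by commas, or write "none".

A candidate is excluded only if no genotype consistent with his phenotype could produce a type A child with a type O mother.
Bruno (type B): no genotype consistent with that phenotype can produce a type-A child with a type-O mother.

Bruno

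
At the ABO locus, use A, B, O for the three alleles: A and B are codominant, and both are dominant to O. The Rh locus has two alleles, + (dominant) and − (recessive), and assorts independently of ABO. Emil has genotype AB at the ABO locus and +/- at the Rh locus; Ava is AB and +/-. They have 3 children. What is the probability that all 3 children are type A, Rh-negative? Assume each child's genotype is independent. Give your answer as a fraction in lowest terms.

1/4096

ABO cross AB × AB → 1/4 A, 1/4 B, 1/2 AB.
Rh cross +/- × +/- → 3/4 Rh+, 1/4 Rh-; so P(type A, Rh-negative) = 1/4 × 1/4 = 1/16 per child.
All 3 independent: (1/16)^3 = 1/4096.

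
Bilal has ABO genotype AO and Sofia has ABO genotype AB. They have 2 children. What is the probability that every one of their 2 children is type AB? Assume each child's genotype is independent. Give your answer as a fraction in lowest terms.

1/16

ABO cross AO × AB → 1/2 A, 1/4 B, 1/4 AB.
So P(type AB) = 1/4 per child.
All 2 independent: (1/4)^2 = 1/16.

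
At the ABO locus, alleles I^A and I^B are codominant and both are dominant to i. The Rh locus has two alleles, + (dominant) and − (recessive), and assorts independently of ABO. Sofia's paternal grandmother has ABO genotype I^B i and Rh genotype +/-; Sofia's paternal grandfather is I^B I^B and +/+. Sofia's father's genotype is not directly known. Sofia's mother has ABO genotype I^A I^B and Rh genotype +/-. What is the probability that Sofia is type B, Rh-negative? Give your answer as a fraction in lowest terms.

1/16

Sofia's father's ABO genotype from I^B i × I^B I^B: 1/2 I^B I^B, 1/2 I^B i.
Crossing each possibility with the mother I^A I^B and summing P(type B): 1/2·1/2 + 1/2·1/2 = 1/2.
Similarly for Rh via the father's Rh distribution: P(Rh-) = 1/8.
Independent loci: 1/2 × 1/8 = 1/16.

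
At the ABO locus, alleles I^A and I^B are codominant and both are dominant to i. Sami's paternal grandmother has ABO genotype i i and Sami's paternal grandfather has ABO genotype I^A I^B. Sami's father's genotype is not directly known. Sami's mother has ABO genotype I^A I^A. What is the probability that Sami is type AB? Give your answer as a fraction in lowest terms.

1/4

Sami's father's ABO genotype from i i × I^A I^B: 1/2 I^A i, 1/2 I^B i.
Crossing each possibility with the mother I^A I^A and summing P(type AB): 1/2·0 + 1/2·1/2 = 1/4.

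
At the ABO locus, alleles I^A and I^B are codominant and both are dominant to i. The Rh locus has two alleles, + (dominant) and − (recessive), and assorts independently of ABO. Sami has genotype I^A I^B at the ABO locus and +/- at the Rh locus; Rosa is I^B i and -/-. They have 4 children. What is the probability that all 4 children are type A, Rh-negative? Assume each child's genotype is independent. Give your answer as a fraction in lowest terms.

1/4096

ABO cross I^A I^B × I^B i → 1/4 A, 1/2 B, 1/4 AB.
Rh cross +/- × -/- → 1/2 Rh+, 1/2 Rh-; so P(type A, Rh-negative) = 1/4 × 1/2 = 1/8 per child.
All 4 independent: (1/8)^4 = 1/4096.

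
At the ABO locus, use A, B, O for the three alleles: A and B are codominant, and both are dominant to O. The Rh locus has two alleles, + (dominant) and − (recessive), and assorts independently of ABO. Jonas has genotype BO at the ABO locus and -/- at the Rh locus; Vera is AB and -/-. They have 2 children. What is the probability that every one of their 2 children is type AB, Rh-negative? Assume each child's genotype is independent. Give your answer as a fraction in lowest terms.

1/16

ABO cross BO × AB → 1/4 A, 1/2 B, 1/4 AB.
Rh cross -/- × -/- → 1 Rh-; so P(type AB, Rh-negative) = 1/4 × 1 = 1/4 per child.
All 2 independent: (1/4)^2 = 1/16.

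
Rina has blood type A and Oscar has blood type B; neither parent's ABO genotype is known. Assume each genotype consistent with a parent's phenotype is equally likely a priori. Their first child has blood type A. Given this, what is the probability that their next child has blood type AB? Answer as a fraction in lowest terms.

Possible genotypes: Rina ∈ {I^A I^A, I^A i}; Oscar ∈ {I^B I^B, I^B i}.
Weight each parental genotype pair by prior × P(type-A child):
  I^A I^A × I^B i: posterior weight 2/3; P(next child type AB) = 1/2.
  I^A i × I^B i: posterior weight 1/3; P(next child type AB) = 1/4.
Weighted sum = 5/12.

5/12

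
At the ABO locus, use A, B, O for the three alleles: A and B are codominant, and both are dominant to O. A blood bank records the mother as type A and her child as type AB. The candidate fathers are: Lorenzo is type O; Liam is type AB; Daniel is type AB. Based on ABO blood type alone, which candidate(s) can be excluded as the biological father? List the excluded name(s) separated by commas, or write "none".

Lorenzo

A candidate is excluded only if no genotype consistent with his phenotype could produce a type AB child with a type A mother.
Lorenzo (type O): no genotype consistent with that phenotype can produce a type-AB child with a type-A mother.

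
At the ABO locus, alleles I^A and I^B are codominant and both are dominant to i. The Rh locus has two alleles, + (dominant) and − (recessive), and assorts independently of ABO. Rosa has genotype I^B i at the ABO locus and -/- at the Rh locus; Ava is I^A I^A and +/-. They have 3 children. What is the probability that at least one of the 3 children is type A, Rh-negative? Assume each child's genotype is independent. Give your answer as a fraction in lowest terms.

37/64

ABO cross I^B i × I^A I^A → 1/2 A, 1/2 AB.
Rh cross -/- × +/- → 1/2 Rh+, 1/2 Rh-; so P(type A, Rh-negative) = 1/2 × 1/2 = 1/4 per child.
P(none) = (3/4)^3 = 27/64; P(at least one) = 1 − 27/64 = 37/64.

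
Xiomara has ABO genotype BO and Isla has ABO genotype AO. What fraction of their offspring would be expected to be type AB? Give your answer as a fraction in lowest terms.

1/4

ABO cross BO × AO → offspring phenotypes: 1/4 O, 1/4 A, 1/4 B, 1/4 AB.
So P(type AB) = 1/4.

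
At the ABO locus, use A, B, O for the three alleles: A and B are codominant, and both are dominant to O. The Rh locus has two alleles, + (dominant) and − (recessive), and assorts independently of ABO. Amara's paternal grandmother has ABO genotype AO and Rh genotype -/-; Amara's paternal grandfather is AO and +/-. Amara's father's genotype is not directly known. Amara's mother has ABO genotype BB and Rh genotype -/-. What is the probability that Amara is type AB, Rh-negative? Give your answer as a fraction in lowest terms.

Amara's father's ABO genotype from AO × AO: 1/4 AA, 1/2 AO, 1/4 OO.
Crossing each possibility with the mother BB and summing P(type AB): 1/4·1 + 1/2·1/2 + 1/4·0 = 1/2.
Similarly for Rh via the father's Rh distribution: P(Rh-) = 3/4.
Independent loci: 1/2 × 3/4 = 3/8.

3/8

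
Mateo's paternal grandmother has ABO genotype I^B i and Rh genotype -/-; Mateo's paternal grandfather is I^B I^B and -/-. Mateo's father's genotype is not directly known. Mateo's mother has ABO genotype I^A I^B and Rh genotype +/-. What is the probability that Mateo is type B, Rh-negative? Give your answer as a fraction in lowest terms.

1/4

Mateo's father's ABO genotype from I^B i × I^B I^B: 1/2 I^B I^B, 1/2 I^B i.
Crossing each possibility with the mother I^A I^B and summing P(type B): 1/2·1/2 + 1/2·1/2 = 1/2.
Similarly for Rh via the father's Rh distribution: P(Rh-) = 1/2.
Independent loci: 1/2 × 1/2 = 1/4.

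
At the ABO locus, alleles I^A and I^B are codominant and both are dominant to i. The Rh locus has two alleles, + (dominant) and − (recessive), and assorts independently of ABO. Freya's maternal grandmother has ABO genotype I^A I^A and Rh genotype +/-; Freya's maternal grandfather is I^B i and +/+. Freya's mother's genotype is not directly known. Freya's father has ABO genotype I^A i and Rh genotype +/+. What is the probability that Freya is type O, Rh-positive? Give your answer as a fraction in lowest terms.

Freya's mother's ABO genotype from I^A I^A × I^B i: 1/2 I^A I^B, 1/2 I^A i.
Crossing each possibility with the father I^A i and summing P(type O): 1/2·0 + 1/2·1/4 = 1/8.
Similarly for Rh via the mother's Rh distribution: P(Rh+) = 1.
Independent loci: 1/8 × 1 = 1/8.

1/8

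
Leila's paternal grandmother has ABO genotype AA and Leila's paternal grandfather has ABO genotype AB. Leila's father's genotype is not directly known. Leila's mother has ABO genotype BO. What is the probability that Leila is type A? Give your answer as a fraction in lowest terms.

3/8

Leila's father's ABO genotype from AA × AB: 1/2 AA, 1/2 AB.
Crossing each possibility with the mother BO and summing P(type A): 1/2·1/2 + 1/2·1/4 = 3/8.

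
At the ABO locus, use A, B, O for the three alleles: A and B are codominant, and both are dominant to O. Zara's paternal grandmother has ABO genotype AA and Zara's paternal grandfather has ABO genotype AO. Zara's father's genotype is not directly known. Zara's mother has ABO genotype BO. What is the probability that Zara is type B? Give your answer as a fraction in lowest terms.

Zara's father's ABO genotype from AA × AO: 1/2 AA, 1/2 AO.
Crossing each possibility with the mother BO and summing P(type B): 1/2·0 + 1/2·1/4 = 1/8.

1/8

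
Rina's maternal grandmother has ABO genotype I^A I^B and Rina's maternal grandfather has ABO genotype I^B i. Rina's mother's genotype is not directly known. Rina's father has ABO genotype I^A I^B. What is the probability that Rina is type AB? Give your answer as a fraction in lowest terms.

Rina's mother's ABO genotype from I^A I^B × I^B i: 1/4 I^A I^B, 1/4 I^A i, 1/4 I^B I^B, 1/4 I^B i.
Crossing each possibility with the father I^A I^B and summing P(type AB): 1/4·1/2 + 1/4·1/4 + 1/4·1/2 + 1/4·1/4 = 3/8.

3/8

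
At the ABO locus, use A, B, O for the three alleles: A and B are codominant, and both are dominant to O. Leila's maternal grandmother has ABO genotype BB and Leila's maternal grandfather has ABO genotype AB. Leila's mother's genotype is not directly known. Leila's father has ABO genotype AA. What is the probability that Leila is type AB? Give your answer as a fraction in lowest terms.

3/4

Leila's mother's ABO genotype from BB × AB: 1/2 AB, 1/2 BB.
Crossing each possibility with the father AA and summing P(type AB): 1/2·1/2 + 1/2·1 = 3/4.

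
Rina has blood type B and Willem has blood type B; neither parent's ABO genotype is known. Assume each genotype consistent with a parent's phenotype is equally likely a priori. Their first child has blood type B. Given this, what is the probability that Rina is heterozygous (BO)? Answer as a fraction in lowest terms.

Possible genotypes: Rina ∈ {BB, BO}; Willem ∈ {BB, BO}.
Weight each parental genotype pair by prior × P(type-B child):
  BB × BB: posterior weight 4/15.
  BB × BO: posterior weight 4/15.
  BO × BB: posterior weight 4/15.
  BO × BO: posterior weight 1/5.
Sum the posterior weight over pairs where Rina is BO: 7/15.

7/15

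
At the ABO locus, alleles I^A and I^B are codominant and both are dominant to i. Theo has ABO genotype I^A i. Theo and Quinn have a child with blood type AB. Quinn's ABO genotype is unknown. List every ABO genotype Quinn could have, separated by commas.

I^A I^B, I^B I^B, I^B i

For each candidate genotype of Quinn, check whether crossing it with I^A i can produce every observed child phenotype.
  I^A I^A → possible child types {A} ✗
  I^A I^B → possible child types {A, B, AB} ✓
  I^A i → possible child types {O, A} ✗
  I^B I^B → possible child types {B, AB} ✓
  I^B i → possible child types {O, A, B, AB} ✓
  i i → possible child types {O, A} ✗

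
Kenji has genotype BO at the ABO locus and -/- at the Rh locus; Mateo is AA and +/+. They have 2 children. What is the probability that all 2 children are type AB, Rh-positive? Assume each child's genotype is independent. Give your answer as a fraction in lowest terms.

ABO cross BO × AA → 1/2 A, 1/2 AB.
Rh cross -/- × +/+ → 1 Rh+; so P(type AB, Rh-positive) = 1/2 × 1 = 1/2 per child.
All 2 independent: (1/2)^2 = 1/4.

1/4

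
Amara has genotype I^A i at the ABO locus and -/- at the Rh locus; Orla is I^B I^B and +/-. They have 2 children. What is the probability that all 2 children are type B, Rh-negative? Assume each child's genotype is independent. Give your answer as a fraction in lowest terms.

ABO cross I^A i × I^B I^B → 1/2 B, 1/2 AB.
Rh cross -/- × +/- → 1/2 Rh+, 1/2 Rh-; so P(type B, Rh-negative) = 1/2 × 1/2 = 1/4 per child.
All 2 independent: (1/4)^2 = 1/16.

1/16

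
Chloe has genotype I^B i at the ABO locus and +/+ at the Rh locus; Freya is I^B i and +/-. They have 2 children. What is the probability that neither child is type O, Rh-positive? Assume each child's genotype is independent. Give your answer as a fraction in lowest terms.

9/16

ABO cross I^B i × I^B i → 1/4 O, 3/4 B.
Rh cross +/+ × +/- → 1 Rh+; so P(type O, Rh-positive) = 1/4 × 1 = 1/4 per child.
P(not type O, Rh-positive) = 3/4 for one child; (3/4)^2 = 9/16.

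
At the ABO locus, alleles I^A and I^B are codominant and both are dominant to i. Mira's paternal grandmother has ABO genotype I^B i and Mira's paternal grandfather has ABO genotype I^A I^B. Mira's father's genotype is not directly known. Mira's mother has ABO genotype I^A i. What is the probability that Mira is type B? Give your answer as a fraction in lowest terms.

1/4

Mira's father's ABO genotype from I^B i × I^A I^B: 1/4 I^A I^B, 1/4 I^A i, 1/4 I^B I^B, 1/4 I^B i.
Crossing each possibility with the mother I^A i and summing P(type B): 1/4·1/4 + 1/4·0 + 1/4·1/2 + 1/4·1/4 = 1/4.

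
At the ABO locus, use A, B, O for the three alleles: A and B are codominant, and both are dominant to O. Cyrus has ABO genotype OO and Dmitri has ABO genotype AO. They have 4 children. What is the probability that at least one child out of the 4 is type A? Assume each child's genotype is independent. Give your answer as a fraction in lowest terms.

ABO cross OO × AO → 1/2 O, 1/2 A.
So P(type A) = 1/2 per child.
P(none) = (1/2)^4 = 1/16; P(at least one) = 1 − 1/16 = 15/16.

15/16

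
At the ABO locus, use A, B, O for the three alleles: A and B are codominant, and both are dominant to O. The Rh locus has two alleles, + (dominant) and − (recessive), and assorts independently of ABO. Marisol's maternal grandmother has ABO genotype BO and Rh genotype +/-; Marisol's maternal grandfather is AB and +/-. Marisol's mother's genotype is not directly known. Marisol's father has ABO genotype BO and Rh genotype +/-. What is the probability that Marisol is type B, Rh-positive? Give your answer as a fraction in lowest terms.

15/32

Marisol's mother's ABO genotype from BO × AB: 1/4 AB, 1/4 AO, 1/4 BB, 1/4 BO.
Crossing each possibility with the father BO and summing P(type B): 1/4·1/2 + 1/4·1/4 + 1/4·1 + 1/4·3/4 = 5/8.
Similarly for Rh via the mother's Rh distribution: P(Rh+) = 3/4.
Independent loci: 5/8 × 3/4 = 15/32.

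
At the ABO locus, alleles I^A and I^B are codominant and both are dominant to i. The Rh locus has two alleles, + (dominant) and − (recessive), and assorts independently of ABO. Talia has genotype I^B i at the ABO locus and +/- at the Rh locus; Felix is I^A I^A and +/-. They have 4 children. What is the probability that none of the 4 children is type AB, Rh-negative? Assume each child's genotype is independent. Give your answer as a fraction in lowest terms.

ABO cross I^B i × I^A I^A → 1/2 A, 1/2 AB.
Rh cross +/- × +/- → 3/4 Rh+, 1/4 Rh-; so P(type AB, Rh-negative) = 1/2 × 1/4 = 1/8 per child.
P(not type AB, Rh-negative) = 7/8 for one child; (7/8)^4 = 2401/4096.

2401/4096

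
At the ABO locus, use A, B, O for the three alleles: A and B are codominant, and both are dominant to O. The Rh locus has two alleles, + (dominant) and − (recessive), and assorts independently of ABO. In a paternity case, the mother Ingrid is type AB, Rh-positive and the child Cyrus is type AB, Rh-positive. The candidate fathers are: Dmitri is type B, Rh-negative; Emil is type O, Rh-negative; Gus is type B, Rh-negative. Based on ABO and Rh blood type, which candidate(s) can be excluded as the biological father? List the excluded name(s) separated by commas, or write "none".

Emil

A candidate is excluded only if no genotype consistent with his phenotype could produce a type AB, Rh-positive child with a type AB, Rh-positive mother.
Emil (type O, Rh-): no genotype consistent with that phenotype can produce a type-AB Rh+ child with a type-AB mother.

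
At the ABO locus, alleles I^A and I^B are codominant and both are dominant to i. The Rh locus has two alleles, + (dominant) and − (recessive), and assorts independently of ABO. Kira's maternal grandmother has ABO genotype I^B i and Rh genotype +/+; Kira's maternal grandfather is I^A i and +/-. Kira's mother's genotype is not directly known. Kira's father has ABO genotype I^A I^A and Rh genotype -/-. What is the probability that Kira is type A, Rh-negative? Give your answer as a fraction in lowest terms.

Kira's mother's ABO genotype from I^B i × I^A i: 1/4 I^A I^B, 1/4 I^A i, 1/4 I^B i, 1/4 i i.
Crossing each possibility with the father I^A I^A and summing P(type A): 1/4·1/2 + 1/4·1 + 1/4·1/2 + 1/4·1 = 3/4.
Similarly for Rh via the mother's Rh distribution: P(Rh-) = 1/4.
Independent loci: 3/4 × 1/4 = 3/16.

3/16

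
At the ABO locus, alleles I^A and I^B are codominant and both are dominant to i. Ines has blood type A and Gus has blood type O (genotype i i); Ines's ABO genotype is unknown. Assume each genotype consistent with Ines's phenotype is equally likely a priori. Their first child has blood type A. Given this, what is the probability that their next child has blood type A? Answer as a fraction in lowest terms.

Possible genotypes: Ines ∈ {I^A I^A, I^A i}; Gus ∈ {i i}.
Weight each parental genotype pair by prior × P(type-A child):
  I^A I^A × i i: posterior weight 2/3; P(next child type A) = 1.
  I^A i × i i: posterior weight 1/3; P(next child type A) = 1/2.
Weighted sum = 5/6.

5/6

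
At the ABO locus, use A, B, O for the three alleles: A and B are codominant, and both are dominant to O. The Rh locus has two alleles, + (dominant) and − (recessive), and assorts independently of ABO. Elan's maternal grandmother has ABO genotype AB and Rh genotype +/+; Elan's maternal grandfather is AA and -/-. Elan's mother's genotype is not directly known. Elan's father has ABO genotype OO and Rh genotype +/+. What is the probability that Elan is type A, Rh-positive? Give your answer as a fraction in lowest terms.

Elan's mother's ABO genotype from AB × AA: 1/2 AA, 1/2 AB.
Crossing each possibility with the father OO and summing P(type A): 1/2·1 + 1/2·1/2 = 3/4.
Similarly for Rh via the mother's Rh distribution: P(Rh+) = 1.
Independent loci: 3/4 × 1 = 3/4.

3/4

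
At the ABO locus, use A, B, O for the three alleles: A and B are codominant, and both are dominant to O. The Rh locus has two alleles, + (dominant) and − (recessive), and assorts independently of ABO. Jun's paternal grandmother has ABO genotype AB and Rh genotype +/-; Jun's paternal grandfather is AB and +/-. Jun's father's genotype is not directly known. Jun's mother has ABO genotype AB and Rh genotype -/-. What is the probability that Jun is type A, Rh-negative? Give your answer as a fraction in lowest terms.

Jun's father's ABO genotype from AB × AB: 1/4 AA, 1/2 AB, 1/4 BB.
Crossing each possibility with the mother AB and summing P(type A): 1/4·1/2 + 1/2·1/4 + 1/4·0 = 1/4.
Similarly for Rh via the father's Rh distribution: P(Rh-) = 1/2.
Independent loci: 1/4 × 1/2 = 1/8.

1/8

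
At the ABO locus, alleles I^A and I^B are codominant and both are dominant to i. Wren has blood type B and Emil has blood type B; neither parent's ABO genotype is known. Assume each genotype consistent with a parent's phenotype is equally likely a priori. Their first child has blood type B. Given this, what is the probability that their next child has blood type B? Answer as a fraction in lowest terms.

19/20

Possible genotypes: Wren ∈ {I^B I^B, I^B i}; Emil ∈ {I^B I^B, I^B i}.
Weight each parental genotype pair by prior × P(type-B child):
  I^B I^B × I^B I^B: posterior weight 4/15; P(next child type B) = 1.
  I^B I^B × I^B i: posterior weight 4/15; P(next child type B) = 1.
  I^B i × I^B I^B: posterior weight 4/15; P(next child type B) = 1.
  I^B i × I^B i: posterior weight 1/5; P(next child type B) = 3/4.
Weighted sum = 19/20.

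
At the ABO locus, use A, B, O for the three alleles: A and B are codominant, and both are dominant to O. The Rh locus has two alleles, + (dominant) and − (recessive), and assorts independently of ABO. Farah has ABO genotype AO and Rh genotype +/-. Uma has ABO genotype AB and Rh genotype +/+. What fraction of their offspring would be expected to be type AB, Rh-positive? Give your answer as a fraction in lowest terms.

1/4

ABO cross AO × AB → offspring phenotypes: 1/2 A, 1/4 B, 1/4 AB.
Rh cross +/- × +/+ → 1 Rh+.
Independent loci: P(type AB, Rh-positive) = 1/4 × 1 = 1/4.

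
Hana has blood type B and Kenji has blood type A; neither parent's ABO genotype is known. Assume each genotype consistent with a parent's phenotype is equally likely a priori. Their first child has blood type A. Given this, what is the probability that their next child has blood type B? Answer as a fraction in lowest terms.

1/12

Possible genotypes: Hana ∈ {BB, BO}; Kenji ∈ {AA, AO}.
Weight each parental genotype pair by prior × P(type-A child):
  BO × AA: posterior weight 2/3; P(next child type B) = 0.
  BO × AO: posterior weight 1/3; P(next child type B) = 1/4.
Weighted sum = 1/12.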